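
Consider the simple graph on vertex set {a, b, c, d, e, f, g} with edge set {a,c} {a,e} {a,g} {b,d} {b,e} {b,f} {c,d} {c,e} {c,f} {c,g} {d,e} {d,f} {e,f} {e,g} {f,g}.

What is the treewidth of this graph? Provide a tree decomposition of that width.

Treewidth 3.
One optimal decomposition is:
Bags: B1 = {c, d, e, f}  B2 = {c, e, f, g}  B3 = {a, c, e, g}  B4 = {b, d, e, f}
Tree: B1–B2, B2–B3, B1–B4

The largest bag has 4 vertices, giving width 3; this decomposition certifies tw(G) ≤ 3. Conversely, {a, c, e, g} is a clique of size 4, and the vertices of any clique must share a bag in every tree decomposition; so some bag has ≥ 4 vertices and tw(G) ≥ 3. Combining the bounds, tw(G) = 3.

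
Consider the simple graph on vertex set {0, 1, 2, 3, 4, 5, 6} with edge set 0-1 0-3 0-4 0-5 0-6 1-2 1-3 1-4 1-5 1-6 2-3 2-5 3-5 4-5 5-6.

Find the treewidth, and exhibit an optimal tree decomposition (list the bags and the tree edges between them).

Every bag has size at most 4, so the width is 4 − 1 = 3 and tw(G) ≤ 3. For the lower bound, the 4 vertices {0, 1, 3, 5} are pairwise adjacent, and any tree decomposition puts a clique entirely inside one bag — forcing width ≥ 3. Hence tw(G) = 3 exactly.

Treewidth 3.
Bags: B1 = {1, 2, 3, 5}  B2 = {0, 1, 3, 5}  B3 = {0, 1, 4, 5}  B4 = {0, 1, 5, 6}
Tree: B1–B2, B2–B3, B2–B4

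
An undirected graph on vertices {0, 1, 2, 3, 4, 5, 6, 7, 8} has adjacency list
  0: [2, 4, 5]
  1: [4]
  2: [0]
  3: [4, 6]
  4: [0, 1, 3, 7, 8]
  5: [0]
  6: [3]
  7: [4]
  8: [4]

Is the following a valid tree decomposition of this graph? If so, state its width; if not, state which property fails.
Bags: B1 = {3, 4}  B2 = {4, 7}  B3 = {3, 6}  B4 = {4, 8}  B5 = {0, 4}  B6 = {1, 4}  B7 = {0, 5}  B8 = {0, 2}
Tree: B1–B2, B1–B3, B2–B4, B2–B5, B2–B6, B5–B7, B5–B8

Yes; width 1.

Vertex coverage: the bags together contain {0, 1, 2, 3, 4, 5, 6, 7, 8}, the full vertex set. Edge coverage: each edge of G has both endpoints in at least one bag. Running intersection: for every vertex, the bags containing it form a connected subtree. All three properties hold, so this is a valid tree decomposition of width max|bag| − 1 = 1, and hence tw(G) ≤ 1.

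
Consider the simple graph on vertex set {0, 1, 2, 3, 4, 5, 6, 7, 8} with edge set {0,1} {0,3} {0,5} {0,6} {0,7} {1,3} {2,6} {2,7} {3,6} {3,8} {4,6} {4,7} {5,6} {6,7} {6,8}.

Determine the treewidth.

2

A width-2 tree decomposition is:
Bags: B1 = {0, 3, 6}  B2 = {0, 6, 7}  B3 = {0, 5, 6}  B4 = {4, 6, 7}  B5 = {2, 6, 7}  B6 = {3, 6, 8}  B7 = {0, 1, 3}
Tree: B1–B2, B2–B3, B2–B4, B2–B5, B1–B6, B1–B7
Every bag has size at most 3, so the width is 3 − 1 = 2 and tw(G) ≤ 2. Conversely, {0, 1, 3} is a clique of size 3, and the vertices of any clique must share a bag in every tree decomposition; so some bag has ≥ 3 vertices and tw(G) ≥ 2. The upper and lower bounds meet at 2, so that is the treewidth.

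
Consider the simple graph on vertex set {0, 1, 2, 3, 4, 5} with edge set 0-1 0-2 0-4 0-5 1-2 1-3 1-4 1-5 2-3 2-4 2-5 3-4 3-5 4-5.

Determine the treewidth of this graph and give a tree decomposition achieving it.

Treewidth 4.
Bags: B1 = {1, 2, 3, 4, 5}  B2 = {0, 1, 2, 4, 5}
Tree: B1–B2

Each bag holds 5 vertices, so the decomposition has width 4, which upper-bounds the treewidth. For the lower bound, the 5 vertices {0, 1, 2, 4, 5} are pairwise adjacent, and any tree decomposition puts a clique entirely inside one bag — forcing width ≥ 4. The upper and lower bounds meet at 4, so that is the treewidth.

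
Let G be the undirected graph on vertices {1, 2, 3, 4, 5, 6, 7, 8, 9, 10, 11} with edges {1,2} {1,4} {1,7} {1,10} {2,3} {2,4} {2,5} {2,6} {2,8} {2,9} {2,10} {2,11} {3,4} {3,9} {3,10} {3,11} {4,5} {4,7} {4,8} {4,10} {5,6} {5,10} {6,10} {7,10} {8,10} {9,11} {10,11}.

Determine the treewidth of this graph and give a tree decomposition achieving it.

Every bag has size at most 4, so the width is 4 − 1 = 3 and tw(G) ≤ 3. Conversely, {2, 3, 9, 11} is a clique of size 4, and the vertices of any clique must share a bag in every tree decomposition; so some bag has ≥ 4 vertices and tw(G) ≥ 3. Hence tw(G) = 3 exactly.

Treewidth 3.
Bags: B1 = {2, 3, 10, 11}  B2 = {2, 3, 4, 10}  B3 = {1, 2, 4, 10}  B4 = {2, 4, 8, 10}  B5 = {1, 4, 7, 10}  B6 = {2, 4, 5, 10}  B7 = {2, 5, 6, 10}  B8 = {2, 3, 9, 11}
Tree: B1–B2, B2–B3, B3–B4, B3–B5, B3–B6, B6–B7, B1–B8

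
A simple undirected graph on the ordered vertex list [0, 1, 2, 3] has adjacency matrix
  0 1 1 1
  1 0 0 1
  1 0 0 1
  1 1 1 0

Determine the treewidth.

2

A width-2 tree decomposition is:
Bags: B1 = {0, 2, 3}  B2 = {0, 1, 3}
Tree: B1–B2
Every bag has size at most 3, so the width is 3 − 1 = 2 and tw(G) ≤ 2. Conversely, {0, 1, 3} is a clique of size 3, and the vertices of any clique must share a bag in every tree decomposition; so some bag has ≥ 3 vertices and tw(G) ≥ 2. The upper and lower bounds meet at 2, so that is the treewidth.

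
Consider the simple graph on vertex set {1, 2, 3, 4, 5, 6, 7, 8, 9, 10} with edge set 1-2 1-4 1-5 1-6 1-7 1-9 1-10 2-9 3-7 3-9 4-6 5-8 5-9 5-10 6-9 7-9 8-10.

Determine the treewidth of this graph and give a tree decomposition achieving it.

Every bag has size at most 3, so the width is 3 − 1 = 2 and tw(G) ≤ 2. For the lower bound, the 3 vertices {5, 8, 10} are pairwise adjacent, and any tree decomposition puts a clique entirely inside one bag — forcing width ≥ 2. Combining the bounds, tw(G) = 2.

Treewidth 2.
One optimal decomposition is:
Bags: B1 = {1, 2, 9}  B2 = {1, 5, 9}  B3 = {1, 5, 10}  B4 = {1, 6, 9}  B5 = {5, 8, 10}  B6 = {1, 7, 9}  B7 = {3, 7, 9}  B8 = {1, 4, 6}
Tree: B1–B2, B2–B3, B2–B4, B3–B5, B1–B6, B6–B7, B4–B8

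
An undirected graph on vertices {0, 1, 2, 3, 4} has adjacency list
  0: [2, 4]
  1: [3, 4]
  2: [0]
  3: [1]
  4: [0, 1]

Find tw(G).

A width-1 tree decomposition is:
Bags: B1 = {0, 2}  B2 = {0, 4}  B3 = {1, 4}  B4 = {1, 3}
Tree: B1–B2, B2–B3, B3–B4
Each bag holds 2 vertices, so the decomposition has width 1, which upper-bounds the treewidth. Since G has at least one edge (e.g. 2–0), it is not an edgeless graph, so tw(G) ≥ 1. The upper and lower bounds meet at 1, so that is the treewidth.

1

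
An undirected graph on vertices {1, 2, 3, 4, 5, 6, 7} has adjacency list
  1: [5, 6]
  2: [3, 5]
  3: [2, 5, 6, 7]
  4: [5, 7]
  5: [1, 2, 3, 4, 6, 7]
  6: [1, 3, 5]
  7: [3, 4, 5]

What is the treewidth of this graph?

2

A width-2 tree decomposition is:
Bags: B1 = {2, 3, 5}  B2 = {3, 5, 6}  B3 = {1, 5, 6}  B4 = {3, 5, 7}  B5 = {4, 5, 7}
Tree: B1–B2, B2–B3, B1–B4, B4–B5
Each bag holds 3 vertices, so the decomposition has width 2, which upper-bounds the treewidth. Conversely, {1, 5, 6} is a clique of size 3, and the vertices of any clique must share a bag in every tree decomposition; so some bag has ≥ 3 vertices and tw(G) ≥ 2. Therefore the treewidth is 2.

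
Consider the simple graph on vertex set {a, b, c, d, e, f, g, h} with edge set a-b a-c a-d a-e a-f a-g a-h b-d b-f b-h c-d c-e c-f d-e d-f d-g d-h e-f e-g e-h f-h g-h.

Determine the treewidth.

4

A width-4 tree decomposition is:
Bags: B1 = {a, d, e, g, h}  B2 = {a, d, e, f, h}  B3 = {a, b, d, f, h}  B4 = {a, c, d, e, f}
Tree: B1–B2, B2–B3, B2–B4
The largest bag has 5 vertices, giving width 4; this decomposition certifies tw(G) ≤ 4. Conversely, {a, d, e, g, h} is a clique of size 5, and the vertices of any clique must share a bag in every tree decomposition; so some bag has ≥ 5 vertices and tw(G) ≥ 4. Therefore the treewidth is 4.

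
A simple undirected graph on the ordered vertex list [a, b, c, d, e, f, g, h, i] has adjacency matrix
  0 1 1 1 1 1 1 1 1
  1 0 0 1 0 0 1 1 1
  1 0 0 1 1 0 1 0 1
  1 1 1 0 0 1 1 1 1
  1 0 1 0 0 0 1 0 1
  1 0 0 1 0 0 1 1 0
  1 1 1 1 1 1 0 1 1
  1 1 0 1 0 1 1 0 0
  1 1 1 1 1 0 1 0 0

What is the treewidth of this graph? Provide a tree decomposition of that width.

Treewidth 4.
One such decomposition:
Bags: B1 = {a, b, d, g, h}  B2 = {a, d, f, g, h}  B3 = {a, b, d, g, i}  B4 = {a, c, d, g, i}  B5 = {a, c, e, g, i}
Tree: B1–B2, B1–B3, B3–B4, B4–B5

Every bag has size at most 5, so the width is 5 − 1 = 4 and tw(G) ≤ 4. Conversely, {a, d, f, g, h} is a clique of size 5, and the vertices of any clique must share a bag in every tree decomposition; so some bag has ≥ 5 vertices and tw(G) ≥ 4. Therefore the treewidth is 4.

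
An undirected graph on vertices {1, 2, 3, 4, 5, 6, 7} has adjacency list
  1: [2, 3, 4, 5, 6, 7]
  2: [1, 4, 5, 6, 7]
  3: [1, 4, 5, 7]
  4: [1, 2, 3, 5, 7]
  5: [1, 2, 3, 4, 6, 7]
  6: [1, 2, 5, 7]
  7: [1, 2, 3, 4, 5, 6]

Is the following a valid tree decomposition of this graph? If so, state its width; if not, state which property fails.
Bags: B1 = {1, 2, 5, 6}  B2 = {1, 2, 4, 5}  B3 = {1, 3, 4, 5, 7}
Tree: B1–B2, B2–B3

A tree decomposition must satisfy three properties: every vertex lies in some bag; for every edge, both endpoints lie together in some bag; and for every vertex, the bags containing it form a connected subtree. Here edge (6,7) lies in no bag, so the decomposition is invalid.

No — edge (6,7) lies in no bag.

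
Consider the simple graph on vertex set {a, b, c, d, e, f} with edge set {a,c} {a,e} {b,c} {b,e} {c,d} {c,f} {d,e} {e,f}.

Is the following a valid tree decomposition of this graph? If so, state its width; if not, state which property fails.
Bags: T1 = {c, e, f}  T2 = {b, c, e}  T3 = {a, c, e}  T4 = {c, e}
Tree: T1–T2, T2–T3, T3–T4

A tree decomposition must satisfy three properties: every vertex lies in some bag; for every edge, both endpoints lie together in some bag; and for every vertex, the bags containing it form a connected subtree. Here vertex d appears in no bag, so the decomposition is invalid.

No — vertex d appears in no bag.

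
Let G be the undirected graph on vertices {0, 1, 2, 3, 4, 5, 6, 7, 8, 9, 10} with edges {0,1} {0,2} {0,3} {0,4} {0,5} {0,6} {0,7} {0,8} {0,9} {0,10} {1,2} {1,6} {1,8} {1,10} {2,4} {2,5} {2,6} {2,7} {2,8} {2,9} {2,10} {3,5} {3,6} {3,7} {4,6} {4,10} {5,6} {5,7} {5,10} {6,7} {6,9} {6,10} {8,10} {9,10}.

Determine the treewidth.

A width-4 tree decomposition is:
Bags: B1 = {0, 1, 2, 6, 10}  B2 = {0, 2, 4, 6, 10}  B3 = {0, 2, 5, 6, 10}  B4 = {0, 2, 5, 6, 7}  B5 = {0, 2, 6, 9, 10}  B6 = {0, 1, 2, 8, 10}  B7 = {0, 3, 5, 6, 7}
Tree: B1–B2, B1–B3, B3–B4, B3–B5, B1–B6, B4–B7
Every bag has size at most 5, so the width is 5 − 1 = 4 and tw(G) ≤ 4. For the lower bound, the 5 vertices {0, 1, 2, 8, 10} are pairwise adjacent, and any tree decomposition puts a clique entirely inside one bag — forcing width ≥ 4. Hence tw(G) = 4 exactly.

4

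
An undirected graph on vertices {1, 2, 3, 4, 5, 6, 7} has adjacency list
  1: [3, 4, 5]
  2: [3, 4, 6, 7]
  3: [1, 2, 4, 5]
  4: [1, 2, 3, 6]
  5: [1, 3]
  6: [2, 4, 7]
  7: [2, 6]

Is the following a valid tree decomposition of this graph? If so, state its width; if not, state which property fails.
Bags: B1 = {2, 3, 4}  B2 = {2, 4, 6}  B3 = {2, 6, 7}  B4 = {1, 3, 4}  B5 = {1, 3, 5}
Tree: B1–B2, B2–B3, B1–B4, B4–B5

Yes; width 2.

Vertex coverage: the bags together contain {1, 2, 3, 4, 5, 6, 7}, the full vertex set. Edge coverage: each edge of G has both endpoints in at least one bag. Running intersection: for every vertex, the bags containing it form a connected subtree. All three properties hold, so this is a valid tree decomposition of width max|bag| − 1 = 2, and hence tw(G) ≤ 2.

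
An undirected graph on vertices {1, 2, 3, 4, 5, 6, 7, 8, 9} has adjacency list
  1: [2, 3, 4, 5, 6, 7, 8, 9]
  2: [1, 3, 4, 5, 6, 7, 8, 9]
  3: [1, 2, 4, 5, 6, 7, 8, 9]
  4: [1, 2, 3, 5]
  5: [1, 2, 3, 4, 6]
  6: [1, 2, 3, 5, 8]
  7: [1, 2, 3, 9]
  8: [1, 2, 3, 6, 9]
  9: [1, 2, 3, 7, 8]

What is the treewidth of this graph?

A width-4 tree decomposition is:
Bags: B1 = {1, 2, 3, 6, 8}  B2 = {1, 2, 3, 5, 6}  B3 = {1, 2, 3, 4, 5}  B4 = {1, 2, 3, 8, 9}  B5 = {1, 2, 3, 7, 9}
Tree: B1–B2, B2–B3, B1–B4, B4–B5
Each bag holds 5 vertices, so the decomposition has width 4, which upper-bounds the treewidth. For the lower bound, the 5 vertices {1, 2, 3, 8, 9} are pairwise adjacent, and any tree decomposition puts a clique entirely inside one bag — forcing width ≥ 4. Therefore the treewidth is 4.

4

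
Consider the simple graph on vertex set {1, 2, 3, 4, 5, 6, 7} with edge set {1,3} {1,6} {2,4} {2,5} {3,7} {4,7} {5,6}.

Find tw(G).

2

A width-2 tree decomposition is:
Bags: B1 = {1, 5, 6}  B2 = {1, 3, 5}  B3 = {3, 5, 7}  B4 = {4, 5, 7}  B5 = {2, 4, 5}
Tree: B1–B2, B2–B3, B3–B4, B4–B5
Each bag holds 3 vertices, so the decomposition has width 2, which upper-bounds the treewidth. Since 5–6–1–3–7–4–2–5 is a cycle in G, G is not acyclic. Forests are exactly the graphs of treewidth ≤ 1, so tw(G) ≥ 2. Combining the bounds, tw(G) = 2.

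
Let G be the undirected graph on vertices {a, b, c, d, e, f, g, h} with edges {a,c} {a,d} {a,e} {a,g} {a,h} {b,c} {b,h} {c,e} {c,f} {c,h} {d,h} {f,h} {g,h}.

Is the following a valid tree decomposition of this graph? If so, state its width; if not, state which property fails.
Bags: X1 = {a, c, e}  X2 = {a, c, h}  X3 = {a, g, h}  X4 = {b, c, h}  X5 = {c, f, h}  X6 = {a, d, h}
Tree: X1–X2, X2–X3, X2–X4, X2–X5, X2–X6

Every vertex of G appears in some bag (union = {a, b, c, d, e, f, g, h}); every edge is covered by a bag; and for each vertex v the set of bags containing v is connected in the bag tree. The decomposition is therefore valid. The largest bag has 3 vertices, so the width is 2.

Yes; width 2.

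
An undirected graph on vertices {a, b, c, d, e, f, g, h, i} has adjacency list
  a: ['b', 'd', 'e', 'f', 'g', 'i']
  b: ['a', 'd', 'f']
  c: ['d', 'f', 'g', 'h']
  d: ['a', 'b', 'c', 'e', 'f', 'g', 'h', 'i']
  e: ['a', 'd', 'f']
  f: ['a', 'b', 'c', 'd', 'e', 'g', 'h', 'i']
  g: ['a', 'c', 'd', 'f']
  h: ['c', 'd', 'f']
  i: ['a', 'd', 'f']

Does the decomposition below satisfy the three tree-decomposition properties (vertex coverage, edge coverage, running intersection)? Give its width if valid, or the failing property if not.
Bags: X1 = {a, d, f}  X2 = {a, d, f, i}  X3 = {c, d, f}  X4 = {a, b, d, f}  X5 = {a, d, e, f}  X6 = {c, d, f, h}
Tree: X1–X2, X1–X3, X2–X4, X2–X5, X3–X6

No — vertex g appears in no bag.

A tree decomposition must satisfy three properties: every vertex lies in some bag; for every edge, both endpoints lie together in some bag; and for every vertex, the bags containing it form a connected subtree. Here vertex g appears in no bag, so the decomposition is invalid.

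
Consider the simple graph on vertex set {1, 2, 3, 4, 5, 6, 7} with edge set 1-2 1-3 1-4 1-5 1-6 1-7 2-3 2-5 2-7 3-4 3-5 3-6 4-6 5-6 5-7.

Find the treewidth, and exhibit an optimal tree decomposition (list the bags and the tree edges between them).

Treewidth 3.
Bags: B1 = {1, 2, 3, 5}  B2 = {1, 3, 5, 6}  B3 = {1, 3, 4, 6}  B4 = {1, 2, 5, 7}
Tree: B1–B2, B2–B3, B1–B4

The largest bag has 4 vertices, giving width 3; this decomposition certifies tw(G) ≤ 3. On the other hand G contains the 4-clique {1, 3, 4, 6}. A clique must lie in a single bag of any decomposition, so no decomposition can have width below 3. The upper and lower bounds meet at 3, so that is the treewidth.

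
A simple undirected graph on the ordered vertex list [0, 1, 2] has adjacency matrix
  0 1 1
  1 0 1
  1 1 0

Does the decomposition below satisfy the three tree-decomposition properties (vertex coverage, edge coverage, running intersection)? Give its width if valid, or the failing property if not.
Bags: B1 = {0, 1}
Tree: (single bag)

No — vertex 2 appears in no bag.

A tree decomposition must satisfy three properties: every vertex lies in some bag; for every edge, both endpoints lie together in some bag; and for every vertex, the bags containing it form a connected subtree. Here vertex 2 appears in no bag, so the decomposition is invalid.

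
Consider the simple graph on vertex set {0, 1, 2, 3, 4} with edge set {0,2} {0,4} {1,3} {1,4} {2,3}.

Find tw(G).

A width-2 tree decomposition is:
Bags: B1 = {0, 2, 4}  B2 = {1, 2, 4}  B3 = {1, 2, 3}
Tree: B1–B2, B2–B3
The largest bag has 3 vertices, giving width 2; this decomposition certifies tw(G) ≤ 2. The edges 2–0–4–1–3–2 form a cycle, so G is not a tree and its treewidth is at least 2. Hence tw(G) = 2 exactly.

2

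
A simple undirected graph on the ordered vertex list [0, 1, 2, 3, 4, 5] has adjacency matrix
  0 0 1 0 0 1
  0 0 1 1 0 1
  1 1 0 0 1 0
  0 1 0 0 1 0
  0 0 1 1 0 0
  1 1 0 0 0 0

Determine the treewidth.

2

A width-2 tree decomposition is:
Bags: B1 = {1, 3, 4}  B2 = {1, 2, 4}  B3 = {1, 2, 5}  B4 = {0, 2, 5}
Tree: B1–B2, B2–B3, B3–B4
Every bag has size at most 3, so the width is 3 − 1 = 2 and tw(G) ≤ 2. The edges 3–4–2–1–3 form a cycle, so G is not a tree and its treewidth is at least 2. Therefore the treewidth is 2.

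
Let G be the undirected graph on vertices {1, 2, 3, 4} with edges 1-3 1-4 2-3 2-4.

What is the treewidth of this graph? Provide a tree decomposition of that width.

Each bag holds 3 vertices, so the decomposition has width 2, which upper-bounds the treewidth. The edges 4–2–3–1–4 form a cycle, so G is not a tree and its treewidth is at least 2. Combining the bounds, tw(G) = 2.

Treewidth 2.
Bags: B1 = {2, 3, 4}  B2 = {1, 3, 4}
Tree: B1–B2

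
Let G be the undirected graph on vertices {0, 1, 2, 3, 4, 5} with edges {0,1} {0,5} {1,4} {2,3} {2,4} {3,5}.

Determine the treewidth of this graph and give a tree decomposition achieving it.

Treewidth 2.
One optimal decomposition is:
Bags: B1 = {2, 3, 5}  B2 = {0, 2, 5}  B3 = {0, 1, 2}  B4 = {1, 2, 4}
Tree: B1–B2, B2–B3, B3–B4

The largest bag has 3 vertices, giving width 2; this decomposition certifies tw(G) ≤ 2. Since 2–3–5–0–1–4–2 is a cycle in G, G is not acyclic. Forests are exactly the graphs of treewidth ≤ 1, so tw(G) ≥ 2. Hence tw(G) = 2 exactly.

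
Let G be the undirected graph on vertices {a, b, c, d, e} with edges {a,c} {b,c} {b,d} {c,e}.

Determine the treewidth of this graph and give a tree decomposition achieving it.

Treewidth 1.
One optimal decomposition is:
Bags: B1 = {b, c}  B2 = {c, e}  B3 = {b, d}  B4 = {a, c}
Tree: B1–B2, B1–B3, B2–B4

The largest bag has 2 vertices, giving width 1; this decomposition certifies tw(G) ≤ 1. G has an edge, so its treewidth is at least 1. Combining the bounds, tw(G) = 1.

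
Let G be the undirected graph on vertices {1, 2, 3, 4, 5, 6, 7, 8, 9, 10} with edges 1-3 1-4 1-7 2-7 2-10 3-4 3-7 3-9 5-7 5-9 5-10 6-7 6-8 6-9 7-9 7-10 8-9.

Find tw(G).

A width-2 tree decomposition is:
Bags: B1 = {3, 7, 9}  B2 = {6, 7, 9}  B3 = {6, 8, 9}  B4 = {5, 7, 9}  B5 = {1, 3, 7}  B6 = {5, 7, 10}  B7 = {2, 7, 10}  B8 = {1, 3, 4}
Tree: B1–B2, B2–B3, B1–B4, B1–B5, B4–B6, B6–B7, B5–B8
The largest bag has 3 vertices, giving width 2; this decomposition certifies tw(G) ≤ 2. On the other hand G contains the 3-clique {6, 8, 9}. A clique must lie in a single bag of any decomposition, so no decomposition can have width below 2. Hence tw(G) = 2 exactly.

2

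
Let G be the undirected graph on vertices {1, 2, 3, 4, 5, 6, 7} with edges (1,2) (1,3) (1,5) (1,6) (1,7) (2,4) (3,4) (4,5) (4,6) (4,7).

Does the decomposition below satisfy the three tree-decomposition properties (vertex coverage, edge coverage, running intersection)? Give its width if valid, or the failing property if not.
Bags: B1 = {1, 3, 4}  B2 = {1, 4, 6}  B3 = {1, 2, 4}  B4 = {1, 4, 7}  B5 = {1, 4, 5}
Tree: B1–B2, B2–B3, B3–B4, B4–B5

Yes; width 2.

Checking the three conditions: (i) the bags cover all of {1, 2, 3, 4, 5, 6, 7}; (ii) for each edge, some bag contains both endpoints; (iii) the bags containing any fixed vertex form a subtree. All hold, so the decomposition is valid with width 3 − 1 = 2.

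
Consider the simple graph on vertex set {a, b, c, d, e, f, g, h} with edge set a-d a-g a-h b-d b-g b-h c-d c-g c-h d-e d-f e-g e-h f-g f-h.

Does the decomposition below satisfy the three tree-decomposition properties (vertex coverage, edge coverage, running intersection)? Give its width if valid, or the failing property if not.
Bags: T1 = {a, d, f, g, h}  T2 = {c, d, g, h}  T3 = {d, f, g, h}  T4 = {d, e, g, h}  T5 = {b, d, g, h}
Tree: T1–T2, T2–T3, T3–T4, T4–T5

No — bags containing vertex f are not connected in the tree.

A tree decomposition must satisfy three properties: every vertex lies in some bag; for every edge, both endpoints lie together in some bag; and for every vertex, the bags containing it form a connected subtree. Here bags containing vertex f are not connected in the tree, so the decomposition is invalid.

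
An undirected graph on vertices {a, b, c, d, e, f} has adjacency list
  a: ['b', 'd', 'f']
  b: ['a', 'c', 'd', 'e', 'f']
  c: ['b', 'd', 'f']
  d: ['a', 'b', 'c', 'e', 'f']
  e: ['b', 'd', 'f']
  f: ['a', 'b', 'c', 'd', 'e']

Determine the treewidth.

A width-3 tree decomposition is:
Bags: B1 = {a, b, d, f}  B2 = {b, d, e, f}  B3 = {b, c, d, f}
Tree: B1–B2, B1–B3
The largest bag has 4 vertices, giving width 3; this decomposition certifies tw(G) ≤ 3. On the other hand G contains the 4-clique {b, d, e, f}. A clique must lie in a single bag of any decomposition, so no decomposition can have width below 3. The upper and lower bounds meet at 3, so that is the treewidth.

3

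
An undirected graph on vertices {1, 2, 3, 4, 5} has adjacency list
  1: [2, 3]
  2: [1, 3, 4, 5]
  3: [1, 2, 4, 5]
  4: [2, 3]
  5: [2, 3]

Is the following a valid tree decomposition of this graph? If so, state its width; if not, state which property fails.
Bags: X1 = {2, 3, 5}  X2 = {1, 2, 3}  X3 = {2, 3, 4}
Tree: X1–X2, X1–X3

Vertex coverage: the bags together contain {1, 2, 3, 4, 5}, the full vertex set. Edge coverage: each edge of G has both endpoints in at least one bag. Running intersection: for every vertex, the bags containing it form a connected subtree. All three properties hold, so this is a valid tree decomposition of width max|bag| − 1 = 2, and hence tw(G) ≤ 2.

Yes; width 2.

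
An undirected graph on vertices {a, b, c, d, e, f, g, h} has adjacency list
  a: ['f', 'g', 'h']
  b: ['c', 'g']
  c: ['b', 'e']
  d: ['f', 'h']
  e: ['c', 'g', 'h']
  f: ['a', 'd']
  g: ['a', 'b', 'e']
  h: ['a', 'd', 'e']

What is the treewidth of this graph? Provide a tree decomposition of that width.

Every bag has size at most 3, so the width is 3 − 1 = 2 and tw(G) ≤ 2. Since f–d–h–a–f is a cycle in G, G is not acyclic. Forests are exactly the graphs of treewidth ≤ 1, so tw(G) ≥ 2. Hence tw(G) = 2 exactly.

Treewidth 2.
Bags: B1 = {a, d, f}  B2 = {a, d, h}  B3 = {a, g, h}  B4 = {e, g, h}  B5 = {b, e, g}  B6 = {b, c, e}
Tree: B1–B2, B2–B3, B3–B4, B4–B5, B5–B6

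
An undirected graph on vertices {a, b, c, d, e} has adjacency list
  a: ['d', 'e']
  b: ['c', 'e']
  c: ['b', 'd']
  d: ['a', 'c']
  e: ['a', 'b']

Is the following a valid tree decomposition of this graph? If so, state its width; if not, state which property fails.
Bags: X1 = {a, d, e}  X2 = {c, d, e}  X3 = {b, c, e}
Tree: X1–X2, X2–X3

Checking the three conditions: (i) the bags cover all of {a, b, c, d, e}; (ii) for each edge, some bag contains both endpoints; (iii) the bags containing any fixed vertex form a subtree. All hold, so the decomposition is valid with width 3 − 1 = 2.

Yes; width 2.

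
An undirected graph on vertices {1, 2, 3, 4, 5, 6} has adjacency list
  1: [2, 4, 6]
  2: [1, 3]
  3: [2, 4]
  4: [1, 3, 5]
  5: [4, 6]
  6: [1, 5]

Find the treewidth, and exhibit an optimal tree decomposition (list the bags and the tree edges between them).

Each bag holds 3 vertices, so the decomposition has width 2, which upper-bounds the treewidth. Since 6–5–4–1–6 is a cycle in G, G is not acyclic. Forests are exactly the graphs of treewidth ≤ 1, so tw(G) ≥ 2. Hence tw(G) = 2 exactly.

Treewidth 2.
One optimal decomposition is:
Bags: B1 = {1, 5, 6}  B2 = {1, 4, 5}  B3 = {1, 2, 4}  B4 = {2, 3, 4}
Tree: B1–B2, B2–B3, B3–B4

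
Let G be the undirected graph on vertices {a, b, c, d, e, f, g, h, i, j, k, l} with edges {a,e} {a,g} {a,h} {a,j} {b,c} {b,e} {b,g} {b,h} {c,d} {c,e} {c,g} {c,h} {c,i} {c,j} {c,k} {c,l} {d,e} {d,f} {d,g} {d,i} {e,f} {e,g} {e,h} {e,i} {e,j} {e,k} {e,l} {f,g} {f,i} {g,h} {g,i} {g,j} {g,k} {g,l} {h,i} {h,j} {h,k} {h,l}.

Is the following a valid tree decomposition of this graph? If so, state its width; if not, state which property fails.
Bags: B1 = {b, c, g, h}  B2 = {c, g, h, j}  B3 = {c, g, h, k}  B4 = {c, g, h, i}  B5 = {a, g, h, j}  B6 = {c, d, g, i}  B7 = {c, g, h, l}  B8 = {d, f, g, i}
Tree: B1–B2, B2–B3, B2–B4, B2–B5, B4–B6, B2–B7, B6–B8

A tree decomposition must satisfy three properties: every vertex lies in some bag; for every edge, both endpoints lie together in some bag; and for every vertex, the bags containing it form a connected subtree. Here vertex e appears in no bag, so the decomposition is invalid.

No — vertex e appears in no bag.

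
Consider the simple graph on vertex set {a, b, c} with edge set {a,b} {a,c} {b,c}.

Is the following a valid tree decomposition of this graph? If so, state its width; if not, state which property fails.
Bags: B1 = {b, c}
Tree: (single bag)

No — vertex a appears in no bag.

A tree decomposition must satisfy three properties: every vertex lies in some bag; for every edge, both endpoints lie together in some bag; and for every vertex, the bags containing it form a connected subtree. Here vertex a appears in no bag, so the decomposition is invalid.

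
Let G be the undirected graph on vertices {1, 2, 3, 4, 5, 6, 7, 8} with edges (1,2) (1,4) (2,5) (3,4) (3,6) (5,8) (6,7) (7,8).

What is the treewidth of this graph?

A width-2 tree decomposition is:
Bags: B1 = {1, 2, 4}  B2 = {2, 3, 4}  B3 = {2, 3, 6}  B4 = {2, 6, 7}  B5 = {2, 7, 8}  B6 = {2, 5, 8}
Tree: B1–B2, B2–B3, B3–B4, B4–B5, B5–B6
Each bag holds 3 vertices, so the decomposition has width 2, which upper-bounds the treewidth. The edges 2–1–4–3–6–7–8–5–2 form a cycle, so G is not a tree and its treewidth is at least 2. Hence tw(G) = 2 exactly.

2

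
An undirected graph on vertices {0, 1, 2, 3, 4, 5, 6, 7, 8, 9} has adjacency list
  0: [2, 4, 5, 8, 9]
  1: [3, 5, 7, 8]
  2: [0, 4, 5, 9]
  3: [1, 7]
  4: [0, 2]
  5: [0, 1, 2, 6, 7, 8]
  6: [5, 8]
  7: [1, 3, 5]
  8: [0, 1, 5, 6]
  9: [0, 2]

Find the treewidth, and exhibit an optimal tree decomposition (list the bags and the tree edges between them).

Each bag holds 3 vertices, so the decomposition has width 2, which upper-bounds the treewidth. For the lower bound, the 3 vertices {0, 2, 9} are pairwise adjacent, and any tree decomposition puts a clique entirely inside one bag — forcing width ≥ 2. Hence tw(G) = 2 exactly.

Treewidth 2.
One such decomposition:
Bags: B1 = {0, 5, 8}  B2 = {1, 5, 8}  B3 = {0, 2, 5}  B4 = {1, 5, 7}  B5 = {5, 6, 8}  B6 = {0, 2, 4}  B7 = {0, 2, 9}  B8 = {1, 3, 7}
Tree: B1–B2, B1–B3, B2–B4, B1–B5, B3–B6, B6–B7, B4–B8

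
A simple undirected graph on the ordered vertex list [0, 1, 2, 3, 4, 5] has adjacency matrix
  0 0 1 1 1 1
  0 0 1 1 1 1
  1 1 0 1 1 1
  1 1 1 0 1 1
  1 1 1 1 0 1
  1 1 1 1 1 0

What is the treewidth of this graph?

A width-4 tree decomposition is:
Bags: B1 = {0, 2, 3, 4, 5}  B2 = {1, 2, 3, 4, 5}
Tree: B1–B2
Each bag holds 5 vertices, so the decomposition has width 4, which upper-bounds the treewidth. On the other hand G contains the 5-clique {0, 2, 3, 4, 5}. A clique must lie in a single bag of any decomposition, so no decomposition can have width below 4. Hence tw(G) = 4 exactly.

4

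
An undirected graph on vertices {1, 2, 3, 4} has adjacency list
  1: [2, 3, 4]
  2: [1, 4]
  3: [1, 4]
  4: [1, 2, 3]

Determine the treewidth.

2

A width-2 tree decomposition is:
Bags: B1 = {1, 3, 4}  B2 = {1, 2, 4}
Tree: B1–B2
The largest bag has 3 vertices, giving width 2; this decomposition certifies tw(G) ≤ 2. On the other hand G contains the 3-clique {1, 2, 4}. A clique must lie in a single bag of any decomposition, so no decomposition can have width below 2. Combining the bounds, tw(G) = 2.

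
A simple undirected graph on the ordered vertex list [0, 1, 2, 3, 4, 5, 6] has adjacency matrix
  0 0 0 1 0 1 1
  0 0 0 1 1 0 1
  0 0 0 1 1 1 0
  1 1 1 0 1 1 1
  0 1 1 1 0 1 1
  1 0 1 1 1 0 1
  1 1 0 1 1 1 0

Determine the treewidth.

A width-3 tree decomposition is:
Bags: B1 = {1, 3, 4, 6}  B2 = {3, 4, 5, 6}  B3 = {2, 3, 4, 5}  B4 = {0, 3, 5, 6}
Tree: B1–B2, B2–B3, B2–B4
The largest bag has 4 vertices, giving width 3; this decomposition certifies tw(G) ≤ 3. On the other hand G contains the 4-clique {0, 3, 5, 6}. A clique must lie in a single bag of any decomposition, so no decomposition can have width below 3. The upper and lower bounds meet at 3, so that is the treewidth.

3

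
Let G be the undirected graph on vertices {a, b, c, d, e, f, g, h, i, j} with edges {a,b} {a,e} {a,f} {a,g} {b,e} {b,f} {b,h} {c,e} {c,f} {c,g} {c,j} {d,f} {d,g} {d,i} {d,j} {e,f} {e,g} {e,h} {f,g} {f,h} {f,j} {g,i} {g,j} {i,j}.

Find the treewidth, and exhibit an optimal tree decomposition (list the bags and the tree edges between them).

Treewidth 3.
Bags: B1 = {b, e, f, h}  B2 = {a, b, e, f}  B3 = {a, e, f, g}  B4 = {c, e, f, g}  B5 = {c, f, g, j}  B6 = {d, f, g, j}  B7 = {d, g, i, j}
Tree: B1–B2, B2–B3, B3–B4, B4–B5, B5–B6, B6–B7

Each bag holds 4 vertices, so the decomposition has width 3, which upper-bounds the treewidth. Conversely, {d, f, g, j} is a clique of size 4, and the vertices of any clique must share a bag in every tree decomposition; so some bag has ≥ 4 vertices and tw(G) ≥ 3. Hence tw(G) = 3 exactly.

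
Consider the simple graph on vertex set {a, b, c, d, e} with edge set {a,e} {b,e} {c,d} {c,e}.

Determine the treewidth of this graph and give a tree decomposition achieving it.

Treewidth 1.
Bags: B1 = {c, d}  B2 = {c, e}  B3 = {a, e}  B4 = {b, e}
Tree: B1–B2, B2–B3, B2–B4

Every bag has size at most 2, so the width is 2 − 1 = 1 and tw(G) ≤ 1. G has an edge, so its treewidth is at least 1. The upper and lower bounds meet at 1, so that is the treewidth.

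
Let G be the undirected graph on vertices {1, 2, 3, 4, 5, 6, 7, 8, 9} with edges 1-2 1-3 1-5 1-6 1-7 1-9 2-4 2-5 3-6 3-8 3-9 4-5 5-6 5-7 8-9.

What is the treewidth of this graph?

2

A width-2 tree decomposition is:
Bags: B1 = {1, 3, 9}  B2 = {1, 3, 6}  B3 = {1, 5, 6}  B4 = {1, 2, 5}  B5 = {2, 4, 5}  B6 = {3, 8, 9}  B7 = {1, 5, 7}
Tree: B1–B2, B2–B3, B3–B4, B4–B5, B1–B6, B3–B7
Every bag has size at most 3, so the width is 3 − 1 = 2 and tw(G) ≤ 2. For the lower bound, the 3 vertices {3, 8, 9} are pairwise adjacent, and any tree decomposition puts a clique entirely inside one bag — forcing width ≥ 2. Combining the bounds, tw(G) = 2.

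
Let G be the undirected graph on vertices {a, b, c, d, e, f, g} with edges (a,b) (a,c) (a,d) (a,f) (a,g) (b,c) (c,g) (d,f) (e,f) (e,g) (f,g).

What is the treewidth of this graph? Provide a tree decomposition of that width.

Treewidth 2.
One such decomposition:
Bags: B1 = {a, f, g}  B2 = {a, c, g}  B3 = {e, f, g}  B4 = {a, d, f}  B5 = {a, b, c}
Tree: B1–B2, B1–B3, B1–B4, B2–B5

The largest bag has 3 vertices, giving width 2; this decomposition certifies tw(G) ≤ 2. Conversely, {e, f, g} is a clique of size 3, and the vertices of any clique must share a bag in every tree decomposition; so some bag has ≥ 3 vertices and tw(G) ≥ 2. Combining the bounds, tw(G) = 2.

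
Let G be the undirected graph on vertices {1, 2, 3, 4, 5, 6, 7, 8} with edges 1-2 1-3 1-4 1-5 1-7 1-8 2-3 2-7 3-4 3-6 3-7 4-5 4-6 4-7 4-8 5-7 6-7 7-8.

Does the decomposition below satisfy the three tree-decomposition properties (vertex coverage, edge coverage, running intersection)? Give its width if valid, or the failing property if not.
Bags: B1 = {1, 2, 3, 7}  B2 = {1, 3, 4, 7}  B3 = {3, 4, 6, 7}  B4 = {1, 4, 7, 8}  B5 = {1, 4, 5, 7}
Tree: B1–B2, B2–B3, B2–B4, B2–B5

Yes; width 3.

Vertex coverage: the bags together contain {1, 2, 3, 4, 5, 6, 7, 8}, the full vertex set. Edge coverage: each edge of G has both endpoints in at least one bag. Running intersection: for every vertex, the bags containing it form a connected subtree. All three properties hold, so this is a valid tree decomposition of width max|bag| − 1 = 3, and hence tw(G) ≤ 3.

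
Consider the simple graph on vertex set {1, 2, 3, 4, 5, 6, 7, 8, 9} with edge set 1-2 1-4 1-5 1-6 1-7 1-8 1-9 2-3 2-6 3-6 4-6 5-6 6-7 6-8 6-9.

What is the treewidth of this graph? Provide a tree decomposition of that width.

Treewidth 2.
One such decomposition:
Bags: B1 = {1, 6, 8}  B2 = {1, 2, 6}  B3 = {1, 5, 6}  B4 = {2, 3, 6}  B5 = {1, 6, 9}  B6 = {1, 4, 6}  B7 = {1, 6, 7}
Tree: B1–B2, B2–B3, B2–B4, B3–B5, B2–B6, B1–B7

Each bag holds 3 vertices, so the decomposition has width 2, which upper-bounds the treewidth. Conversely, {1, 2, 6} is a clique of size 3, and the vertices of any clique must share a bag in every tree decomposition; so some bag has ≥ 3 vertices and tw(G) ≥ 2. The upper and lower bounds meet at 2, so that is the treewidth.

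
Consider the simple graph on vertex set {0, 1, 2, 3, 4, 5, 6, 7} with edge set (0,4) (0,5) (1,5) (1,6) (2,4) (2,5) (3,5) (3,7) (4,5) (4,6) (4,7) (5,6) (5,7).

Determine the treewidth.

A width-2 tree decomposition is:
Bags: B1 = {4, 5, 6}  B2 = {4, 5, 7}  B3 = {0, 4, 5}  B4 = {3, 5, 7}  B5 = {1, 5, 6}  B6 = {2, 4, 5}
Tree: B1–B2, B1–B3, B2–B4, B1–B5, B2–B6
Every bag has size at most 3, so the width is 3 − 1 = 2 and tw(G) ≤ 2. On the other hand G contains the 3-clique {1, 5, 6}. A clique must lie in a single bag of any decomposition, so no decomposition can have width below 2. The upper and lower bounds meet at 2, so that is the treewidth.

2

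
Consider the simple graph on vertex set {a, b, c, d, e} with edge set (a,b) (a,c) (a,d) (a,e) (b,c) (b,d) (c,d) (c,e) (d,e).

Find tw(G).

3

A width-3 tree decomposition is:
Bags: B1 = {a, b, c, d}  B2 = {a, c, d, e}
Tree: B1–B2
Every bag has size at most 4, so the width is 4 − 1 = 3 and tw(G) ≤ 3. Conversely, {a, c, d, e} is a clique of size 4, and the vertices of any clique must share a bag in every tree decomposition; so some bag has ≥ 4 vertices and tw(G) ≥ 3. The upper and lower bounds meet at 3, so that is the treewidth.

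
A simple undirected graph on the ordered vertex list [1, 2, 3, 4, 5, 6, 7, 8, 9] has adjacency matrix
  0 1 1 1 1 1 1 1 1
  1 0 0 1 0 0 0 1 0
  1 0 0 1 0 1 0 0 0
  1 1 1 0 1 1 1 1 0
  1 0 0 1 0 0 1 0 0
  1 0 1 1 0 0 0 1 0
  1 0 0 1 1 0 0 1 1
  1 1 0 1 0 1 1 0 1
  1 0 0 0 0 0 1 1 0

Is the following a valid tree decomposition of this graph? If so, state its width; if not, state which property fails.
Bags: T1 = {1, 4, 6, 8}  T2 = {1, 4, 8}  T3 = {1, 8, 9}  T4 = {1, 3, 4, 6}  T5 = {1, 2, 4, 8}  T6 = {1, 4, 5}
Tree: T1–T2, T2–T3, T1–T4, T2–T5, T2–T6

No — vertex 7 appears in no bag.

A tree decomposition must satisfy three properties: every vertex lies in some bag; for every edge, both endpoints lie together in some bag; and for every vertex, the bags containing it form a connected subtree. Here vertex 7 appears in no bag, so the decomposition is invalid.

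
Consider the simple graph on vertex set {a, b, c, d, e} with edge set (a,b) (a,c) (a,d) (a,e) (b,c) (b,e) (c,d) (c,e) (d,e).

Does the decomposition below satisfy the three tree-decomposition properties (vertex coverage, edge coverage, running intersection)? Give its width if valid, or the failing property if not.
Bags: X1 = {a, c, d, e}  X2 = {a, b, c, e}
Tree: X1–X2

Every vertex of G appears in some bag (union = {a, b, c, d, e}); every edge is covered by a bag; and for each vertex v the set of bags containing v is connected in the bag tree. The decomposition is therefore valid. The largest bag has 4 vertices, so the width is 3.

Yes; width 3.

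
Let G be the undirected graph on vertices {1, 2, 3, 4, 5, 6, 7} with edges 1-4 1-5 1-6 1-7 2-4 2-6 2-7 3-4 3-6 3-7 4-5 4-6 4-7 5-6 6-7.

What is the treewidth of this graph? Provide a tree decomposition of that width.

Every bag has size at most 4, so the width is 4 − 1 = 3 and tw(G) ≤ 3. On the other hand G contains the 4-clique {1, 4, 5, 6}. A clique must lie in a single bag of any decomposition, so no decomposition can have width below 3. Combining the bounds, tw(G) = 3.

Treewidth 3.
One such decomposition:
Bags: B1 = {1, 4, 5, 6}  B2 = {1, 4, 6, 7}  B3 = {3, 4, 6, 7}  B4 = {2, 4, 6, 7}
Tree: B1–B2, B2–B3, B3–B4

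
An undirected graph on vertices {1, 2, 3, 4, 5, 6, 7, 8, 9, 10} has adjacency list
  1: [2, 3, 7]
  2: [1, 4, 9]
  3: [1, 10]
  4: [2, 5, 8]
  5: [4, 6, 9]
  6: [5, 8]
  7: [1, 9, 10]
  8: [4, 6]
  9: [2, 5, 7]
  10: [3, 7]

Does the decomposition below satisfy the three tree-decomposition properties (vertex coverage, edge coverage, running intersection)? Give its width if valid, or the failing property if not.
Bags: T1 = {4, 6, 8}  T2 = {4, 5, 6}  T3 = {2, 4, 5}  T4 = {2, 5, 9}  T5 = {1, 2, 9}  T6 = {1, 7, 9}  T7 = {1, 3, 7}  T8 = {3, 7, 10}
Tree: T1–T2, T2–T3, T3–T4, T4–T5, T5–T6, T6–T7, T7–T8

Every vertex of G appears in some bag (union = {1, 2, 3, 4, 5, 6, 7, 8, 9, 10}); every edge is covered by a bag; and for each vertex v the set of bags containing v is connected in the bag tree. The decomposition is therefore valid. The largest bag has 3 vertices, so the width is 2.

Yes; width 2.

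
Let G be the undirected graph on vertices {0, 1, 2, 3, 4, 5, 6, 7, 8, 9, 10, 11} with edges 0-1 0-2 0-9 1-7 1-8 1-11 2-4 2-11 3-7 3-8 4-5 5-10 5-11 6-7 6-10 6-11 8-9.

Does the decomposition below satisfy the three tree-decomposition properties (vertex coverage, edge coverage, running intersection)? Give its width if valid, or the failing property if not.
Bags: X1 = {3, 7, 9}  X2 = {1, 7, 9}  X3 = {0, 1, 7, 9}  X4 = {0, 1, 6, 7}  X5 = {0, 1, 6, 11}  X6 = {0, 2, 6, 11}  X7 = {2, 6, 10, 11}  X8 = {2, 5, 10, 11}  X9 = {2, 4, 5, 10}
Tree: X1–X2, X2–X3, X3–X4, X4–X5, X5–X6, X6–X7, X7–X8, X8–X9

No — vertex 8 appears in no bag.

A tree decomposition must satisfy three properties: every vertex lies in some bag; for every edge, both endpoints lie together in some bag; and for every vertex, the bags containing it form a connected subtree. Here vertex 8 appears in no bag, so the decomposition is invalid.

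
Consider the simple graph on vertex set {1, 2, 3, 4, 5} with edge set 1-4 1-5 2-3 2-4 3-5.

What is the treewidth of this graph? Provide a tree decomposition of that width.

Every bag has size at most 3, so the width is 3 − 1 = 2 and tw(G) ≤ 2. Since 5–1–4–2–3–5 is a cycle in G, G is not acyclic. Forests are exactly the graphs of treewidth ≤ 1, so tw(G) ≥ 2. Hence tw(G) = 2 exactly.

Treewidth 2.
Bags: B1 = {1, 4, 5}  B2 = {2, 4, 5}  B3 = {2, 3, 5}
Tree: B1–B2, B2–B3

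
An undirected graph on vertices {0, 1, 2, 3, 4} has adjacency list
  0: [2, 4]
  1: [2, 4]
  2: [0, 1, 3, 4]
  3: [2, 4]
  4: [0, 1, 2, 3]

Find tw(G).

A width-2 tree decomposition is:
Bags: B1 = {1, 2, 4}  B2 = {0, 2, 4}  B3 = {2, 3, 4}
Tree: B1–B2, B2–B3
Every bag has size at most 3, so the width is 3 − 1 = 2 and tw(G) ≤ 2. On the other hand G contains the 3-clique {0, 2, 4}. A clique must lie in a single bag of any decomposition, so no decomposition can have width below 2. Therefore the treewidth is 2.

2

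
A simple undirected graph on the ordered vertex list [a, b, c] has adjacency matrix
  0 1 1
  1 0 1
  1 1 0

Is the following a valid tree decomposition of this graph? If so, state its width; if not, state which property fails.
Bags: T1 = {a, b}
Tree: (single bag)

A tree decomposition must satisfy three properties: every vertex lies in some bag; for every edge, both endpoints lie together in some bag; and for every vertex, the bags containing it form a connected subtree. Here vertex c appears in no bag, so the decomposition is invalid.

No — vertex c appears in no bag.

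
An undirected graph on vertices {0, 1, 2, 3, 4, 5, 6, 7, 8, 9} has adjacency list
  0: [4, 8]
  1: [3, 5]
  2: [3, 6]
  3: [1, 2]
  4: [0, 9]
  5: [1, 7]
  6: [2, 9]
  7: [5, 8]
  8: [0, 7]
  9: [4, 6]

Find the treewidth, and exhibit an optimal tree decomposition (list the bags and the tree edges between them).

Treewidth 2.
One optimal decomposition is:
Bags: B1 = {5, 7, 8}  B2 = {0, 5, 8}  B3 = {0, 4, 5}  B4 = {4, 5, 9}  B5 = {5, 6, 9}  B6 = {2, 5, 6}  B7 = {2, 3, 5}  B8 = {1, 3, 5}
Tree: B1–B2, B2–B3, B3–B4, B4–B5, B5–B6, B6–B7, B7–B8

Every bag has size at most 3, so the width is 3 − 1 = 2 and tw(G) ≤ 2. The edges 5–7–8–0–4–9–6–2–3–1–5 form a cycle, so G is not a tree and its treewidth is at least 2. Combining the bounds, tw(G) = 2.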